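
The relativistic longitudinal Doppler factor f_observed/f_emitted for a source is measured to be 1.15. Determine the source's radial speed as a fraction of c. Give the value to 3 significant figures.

f_obs/f_src = √((1+β)/(1−β)) = 1.15  ⇒  (1+β)/(1−β) = 1.3225
β = |1 − D²|/(1 + D²) = |1 − 1.3225|/(1 + 1.3225) = 0.139

β ≈ 0.139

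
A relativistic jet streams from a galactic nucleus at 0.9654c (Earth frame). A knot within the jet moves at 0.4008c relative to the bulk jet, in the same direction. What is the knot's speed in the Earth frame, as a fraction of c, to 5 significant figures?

u ≈ 0.98505c

Relativistic velocity addition: u = (u' + v)/(1 + u'v/c²)
= (0.4008 + 0.9654)/(1 + 0.4008×0.9654) = 1.3662/1.386932 = 0.98505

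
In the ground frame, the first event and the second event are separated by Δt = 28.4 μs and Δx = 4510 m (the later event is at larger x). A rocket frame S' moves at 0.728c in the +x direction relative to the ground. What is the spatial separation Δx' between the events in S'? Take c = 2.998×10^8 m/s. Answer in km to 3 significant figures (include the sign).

Δx' ≈ -2.46 km

γ = 1/√(1 − 0.728²) = 1.4586
Δx' = γ(Δx − vΔt) = 1.4586 × (4510 m − 0.728×(2.998×10^8 m/s)×28.4×10^-6 s)
= 1.4586 × (-1688.4 m) = -2.46 km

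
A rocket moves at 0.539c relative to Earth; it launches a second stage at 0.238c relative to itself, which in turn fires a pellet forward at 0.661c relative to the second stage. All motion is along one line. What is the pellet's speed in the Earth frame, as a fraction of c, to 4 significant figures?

Compose boost 2: (0.238 + 0.539)/(1 + 0.238×0.539) = 0.7770/1.12828 = 0.688658
Compose boost 3: (0.661 + 0.688658)/(1 + 0.661×0.688658) = 1.34966/1.45520 = 0.9275

u ≈ 0.9275c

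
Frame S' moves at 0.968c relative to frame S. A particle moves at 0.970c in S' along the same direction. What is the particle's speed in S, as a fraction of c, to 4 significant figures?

u ≈ 0.9995c

Relativistic velocity addition: u = (u' + v)/(1 + u'v/c²)
= (0.970 + 0.968)/(1 + 0.970×0.968) = 1.938/1.93896 = 0.9995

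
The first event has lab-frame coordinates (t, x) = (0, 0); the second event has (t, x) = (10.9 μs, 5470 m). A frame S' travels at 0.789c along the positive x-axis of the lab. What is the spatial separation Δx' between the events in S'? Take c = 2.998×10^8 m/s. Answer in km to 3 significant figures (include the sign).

Δx' ≈ 4.71 km

γ = 1/√(1 − 0.789²) = 1.6276
Δx' = γ(Δx − vΔt) = 1.6276 × (5470 m − 0.789×(2.998×10^8 m/s)×10.9×10^-6 s)
= 1.6276 × (2891.7 m) = 4.71 km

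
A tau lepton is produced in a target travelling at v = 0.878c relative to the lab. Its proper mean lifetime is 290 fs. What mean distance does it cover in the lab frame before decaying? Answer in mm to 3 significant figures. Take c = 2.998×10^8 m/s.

d ≈ 0.159 mm

γ = 1/√(1 − 0.878²) = 2.0892
Dilated lifetime: Δt = γτ₀ = 2.0892 × 290 fs = 605.86 fs
d = vΔt = 0.878c × 605.86 fs = 2.6322×10^8 m/s × 6.0586×10^-13 s = 0.159 mm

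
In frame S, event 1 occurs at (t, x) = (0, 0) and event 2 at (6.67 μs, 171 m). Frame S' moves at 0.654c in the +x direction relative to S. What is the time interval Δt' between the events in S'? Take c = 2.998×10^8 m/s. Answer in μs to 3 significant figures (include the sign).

γ = 1/√(1 − 0.654²) = 1.3219
Δt' = γ(Δt − vΔx/c²) = 1.3219 × (6.67 μs − 0.654×171 m / (2.998×10^8 m/s))
= 1.3219 × (6.2970 μs) = 8.32 μs

Δt' ≈ 8.32 μs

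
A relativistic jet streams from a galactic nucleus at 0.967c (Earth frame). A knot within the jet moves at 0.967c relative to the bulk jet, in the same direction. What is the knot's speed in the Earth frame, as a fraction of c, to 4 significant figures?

Relativistic velocity addition: u = (u' + v)/(1 + u'v/c²)
= (0.967 + 0.967)/(1 + 0.967×0.967) = 1.934/1.93509 = 0.9994

u ≈ 0.9994c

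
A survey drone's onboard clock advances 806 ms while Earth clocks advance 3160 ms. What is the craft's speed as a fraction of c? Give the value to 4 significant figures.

γ = Δt/τ₀ = 3160/806 = 3.92060
β = √(1 − 1/γ²) = √(1 − 1/3.92060²) = 0.9669

β ≈ 0.9669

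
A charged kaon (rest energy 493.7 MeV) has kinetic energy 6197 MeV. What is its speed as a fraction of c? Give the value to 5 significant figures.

γ = 1 + K/(m₀c²) = 1 + 6197/493.7 = 13.55216
β = √(1 − 1/γ²) = 0.99727

β ≈ 0.99727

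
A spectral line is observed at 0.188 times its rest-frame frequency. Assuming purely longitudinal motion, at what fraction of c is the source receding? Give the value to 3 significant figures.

f_obs/f_src = √((1−β)/(1+β)) = 0.188  ⇒  (1−β)/(1+β) = 0.035344
β = |1 − D²|/(1 + D²) = |1 − 0.035344|/(1 + 0.035344) = 0.932

β ≈ 0.932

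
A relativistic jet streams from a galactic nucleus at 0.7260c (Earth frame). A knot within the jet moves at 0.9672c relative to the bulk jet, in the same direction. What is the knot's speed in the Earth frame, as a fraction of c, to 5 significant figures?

Relativistic velocity addition: u = (u' + v)/(1 + u'v/c²)
= (0.9672 + 0.7260)/(1 + 0.9672×0.7260) = 1.6932/1.702187 = 0.99472

u ≈ 0.99472c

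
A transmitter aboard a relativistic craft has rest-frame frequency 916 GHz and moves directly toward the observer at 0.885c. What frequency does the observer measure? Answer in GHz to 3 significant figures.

Relativistic Doppler: f_obs = f_src √((1+β)/(1−β))
= 916 × √(1.8850/0.11500) = 916 × 4.0486 = 3710 GHz

f_obs ≈ 3710 GHz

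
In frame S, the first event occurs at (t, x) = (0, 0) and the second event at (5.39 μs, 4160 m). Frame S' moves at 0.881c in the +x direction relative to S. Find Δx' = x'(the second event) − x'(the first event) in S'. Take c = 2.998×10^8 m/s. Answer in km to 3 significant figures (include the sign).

γ = 1/√(1 − 0.881²) = 2.1136
Δx' = γ(Δx − vΔt) = 2.1136 × (4160 m − 0.881×(2.998×10^8 m/s)×5.39×10^-6 s)
= 2.1136 × (2736.4 m) = 5.78 km

Δx' ≈ 5.78 km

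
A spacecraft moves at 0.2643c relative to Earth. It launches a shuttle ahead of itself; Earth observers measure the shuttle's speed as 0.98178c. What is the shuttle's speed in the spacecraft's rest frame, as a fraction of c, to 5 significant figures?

u' ≈ 0.96889c

Inverse velocity addition: u' = (u − v)/(1 − uv/c²)
= (0.98178 − 0.2643)/(1 − 0.98178×0.2643) = 0.71748/0.7405155 = 0.96889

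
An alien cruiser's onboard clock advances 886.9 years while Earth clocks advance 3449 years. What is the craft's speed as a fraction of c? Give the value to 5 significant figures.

γ = Δt/τ₀ = 3449/886.9 = 3.888826
β = √(1 − 1/γ²) = √(1 − 1/3.888826²) = 0.96637

β ≈ 0.96637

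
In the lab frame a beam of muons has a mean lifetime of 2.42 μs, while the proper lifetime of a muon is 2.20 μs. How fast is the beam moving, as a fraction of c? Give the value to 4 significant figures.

γ = Δt/τ₀ = 2.42/2.20 = 1.10000
β = √(1 − 1/γ²) = √(1 − 1/1.10000²) = 0.4166

β ≈ 0.4166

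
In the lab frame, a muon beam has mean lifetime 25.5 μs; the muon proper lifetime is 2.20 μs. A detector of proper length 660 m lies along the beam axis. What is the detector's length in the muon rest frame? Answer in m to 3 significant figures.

L ≈ 56.9 m

Time dilation ⇒ γ = Δt/τ₀ = 25.5/2.20 = 11.591
Length contraction: L = L₀/γ = 660/11.591 = 56.9 m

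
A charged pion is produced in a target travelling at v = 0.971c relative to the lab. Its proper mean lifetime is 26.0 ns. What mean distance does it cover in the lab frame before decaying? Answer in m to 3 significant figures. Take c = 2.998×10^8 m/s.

γ = 1/√(1 − 0.971²) = 4.1827
Dilated lifetime: Δt = γτ₀ = 4.1827 × 26.0 ns = 108.75 ns
d = vΔt = 0.971c × 108.75 ns = 2.9111×10^8 m/s × 1.0875×10^-7 s = 31.7 m

d ≈ 31.7 m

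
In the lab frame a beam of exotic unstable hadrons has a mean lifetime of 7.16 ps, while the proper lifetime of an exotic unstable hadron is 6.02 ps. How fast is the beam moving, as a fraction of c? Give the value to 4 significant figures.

β ≈ 0.5414

γ = Δt/τ₀ = 7.16/6.02 = 1.18937
β = √(1 − 1/γ²) = √(1 − 1/1.18937²) = 0.5414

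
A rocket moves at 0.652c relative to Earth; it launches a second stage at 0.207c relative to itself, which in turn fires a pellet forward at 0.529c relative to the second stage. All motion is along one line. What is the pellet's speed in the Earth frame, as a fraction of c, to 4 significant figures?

Compose boost 2: (0.207 + 0.652)/(1 + 0.207×0.652) = 0.8590/1.13496 = 0.756852
Compose boost 3: (0.529 + 0.756852)/(1 + 0.529×0.756852) = 1.28585/1.40037 = 0.9182

u ≈ 0.9182c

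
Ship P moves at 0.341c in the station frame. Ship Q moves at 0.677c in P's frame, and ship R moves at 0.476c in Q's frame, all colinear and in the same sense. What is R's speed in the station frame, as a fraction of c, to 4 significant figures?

u ≈ 0.9350c

Compose boost 2: (0.677 + 0.341)/(1 + 0.677×0.341) = 1.018/1.23086 = 0.827066
Compose boost 3: (0.476 + 0.827066)/(1 + 0.476×0.827066) = 1.30307/1.39368 = 0.9350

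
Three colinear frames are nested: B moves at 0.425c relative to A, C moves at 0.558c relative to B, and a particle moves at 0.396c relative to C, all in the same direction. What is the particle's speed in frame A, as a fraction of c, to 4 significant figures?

Compose boost 2: (0.558 + 0.425)/(1 + 0.558×0.425) = 0.9830/1.23715 = 0.794568
Compose boost 3: (0.396 + 0.794568)/(1 + 0.396×0.794568) = 1.19057/1.31465 = 0.9056

u ≈ 0.9056c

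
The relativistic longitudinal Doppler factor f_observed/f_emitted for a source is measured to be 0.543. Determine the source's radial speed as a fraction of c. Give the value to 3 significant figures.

f_obs/f_src = √((1−β)/(1+β)) = 0.543  ⇒  (1−β)/(1+β) = 0.29485
β = |1 − D²|/(1 + D²) = |1 − 0.29485|/(1 + 0.29485) = 0.545

β ≈ 0.545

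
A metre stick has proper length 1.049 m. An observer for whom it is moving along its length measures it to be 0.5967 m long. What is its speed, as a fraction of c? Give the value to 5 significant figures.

γ = L₀/L = 1.049/0.5967 = 1.758002
β = √(1 − 1/γ²) = 0.82246

β ≈ 0.82246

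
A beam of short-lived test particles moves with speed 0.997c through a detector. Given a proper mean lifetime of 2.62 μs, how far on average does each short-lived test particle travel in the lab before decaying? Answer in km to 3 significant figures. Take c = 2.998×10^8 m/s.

d ≈ 10.1 km

γ = 1/√(1 − 0.997²) = 12.920
Dilated lifetime: Δt = γτ₀ = 12.920 × 2.62 μs = 33.849 μs
d = vΔt = 0.997c × 33.849 μs = 2.9890×10^8 m/s × 3.3849×10^-5 s = 10.1 km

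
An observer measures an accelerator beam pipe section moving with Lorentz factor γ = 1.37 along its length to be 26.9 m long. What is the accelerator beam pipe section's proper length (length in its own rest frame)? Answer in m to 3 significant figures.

γ = 1.37 (given)
L₀ = γL = 1.37 × 26.9 = 36.9 m

L₀ ≈ 36.9 m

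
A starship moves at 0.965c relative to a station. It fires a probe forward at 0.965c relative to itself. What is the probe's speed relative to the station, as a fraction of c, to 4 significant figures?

u ≈ 0.9994c

Relativistic velocity addition: u = (u' + v)/(1 + u'v/c²)
= (0.965 + 0.965)/(1 + 0.965×0.965) = 1.930/1.93122 = 0.9994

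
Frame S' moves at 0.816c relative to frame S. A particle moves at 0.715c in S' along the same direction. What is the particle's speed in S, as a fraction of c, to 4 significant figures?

u ≈ 0.9669c

Relativistic velocity addition: u = (u' + v)/(1 + u'v/c²)
= (0.715 + 0.816)/(1 + 0.715×0.816) = 1.531/1.58344 = 0.9669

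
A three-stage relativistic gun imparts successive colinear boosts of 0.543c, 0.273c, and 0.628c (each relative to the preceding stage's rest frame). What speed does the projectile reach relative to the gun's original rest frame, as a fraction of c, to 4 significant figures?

Compose boost 2: (0.273 + 0.543)/(1 + 0.273×0.543) = 0.8160/1.14824 = 0.710653
Compose boost 3: (0.628 + 0.710653)/(1 + 0.628×0.710653) = 1.33865/1.44629 = 0.9256

u ≈ 0.9256c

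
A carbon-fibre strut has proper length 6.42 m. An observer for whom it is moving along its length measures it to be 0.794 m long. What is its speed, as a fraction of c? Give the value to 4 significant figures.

γ = L₀/L = 6.42/0.794 = 8.08564
β = √(1 − 1/γ²) = 0.9923

β ≈ 0.9923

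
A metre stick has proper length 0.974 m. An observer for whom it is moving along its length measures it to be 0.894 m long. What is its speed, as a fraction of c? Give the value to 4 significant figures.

γ = L₀/L = 0.974/0.894 = 1.08949
β = √(1 − 1/γ²) = 0.3969

β ≈ 0.3969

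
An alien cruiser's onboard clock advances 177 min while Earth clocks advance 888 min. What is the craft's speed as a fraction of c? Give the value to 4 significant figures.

β ≈ 0.9799

γ = Δt/τ₀ = 888/177 = 5.01695
β = √(1 − 1/γ²) = √(1 − 1/5.01695²) = 0.9799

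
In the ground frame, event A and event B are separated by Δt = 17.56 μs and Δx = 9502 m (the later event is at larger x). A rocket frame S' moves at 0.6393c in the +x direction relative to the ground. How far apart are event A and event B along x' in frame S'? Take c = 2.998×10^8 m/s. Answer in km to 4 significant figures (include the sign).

Δx' ≈ 7.980 km

γ = 1/√(1 − 0.6393²) = 1.30046
Δx' = γ(Δx − vΔt) = 1.30046 × (9502 m − 0.6393×(2.998×10^8 m/s)×17.56×10^-6 s)
= 1.30046 × (6136.41 m) = 7.980 km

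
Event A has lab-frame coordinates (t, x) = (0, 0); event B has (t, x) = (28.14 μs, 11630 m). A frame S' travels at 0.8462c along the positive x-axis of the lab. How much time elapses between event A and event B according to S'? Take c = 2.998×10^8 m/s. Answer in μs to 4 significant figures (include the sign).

Δt' ≈ -8.794 μs

γ = 1/√(1 − 0.8462²) = 1.87665
Δt' = γ(Δt − vΔx/c²) = 1.87665 × (28.14 μs − 0.8462×11630 m / (2.998×10^8 m/s))
= 1.87665 × (-4.68624 μs) = -8.794 μs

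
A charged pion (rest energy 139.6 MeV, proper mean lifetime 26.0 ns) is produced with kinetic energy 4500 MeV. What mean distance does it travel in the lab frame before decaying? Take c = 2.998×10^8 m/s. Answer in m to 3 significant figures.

d ≈ 259 m

γ = 1 + K/(m₀c²) = 1 + 4500/139.6 = 33.235
β = √(1 − 1/γ²) = 0.99955
Dilated lifetime: γτ₀ = 33.235 × 26.0 ns = 864.11 ns
d = βc·γτ₀ = 0.99955 × (2.998×10^8 m/s) × 8.6411×10^-7 s = 259 m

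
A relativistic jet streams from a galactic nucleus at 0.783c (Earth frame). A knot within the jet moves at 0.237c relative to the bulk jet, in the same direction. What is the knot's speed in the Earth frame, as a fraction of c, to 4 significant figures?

u ≈ 0.8603c

Relativistic velocity addition: u = (u' + v)/(1 + u'v/c²)
= (0.237 + 0.783)/(1 + 0.237×0.783) = 1.020/1.18557 = 0.8603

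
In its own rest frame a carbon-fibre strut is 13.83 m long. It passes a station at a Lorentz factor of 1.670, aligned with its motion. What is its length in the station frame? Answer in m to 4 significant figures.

γ = 1.670 (given)
Length contraction: L = L₀/γ = 13.83/1.670 = 8.281 m

L ≈ 8.281 m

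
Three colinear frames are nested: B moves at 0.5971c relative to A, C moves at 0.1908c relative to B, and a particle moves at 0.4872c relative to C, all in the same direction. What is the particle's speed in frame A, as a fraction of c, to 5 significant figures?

u ≈ 0.88838c

Compose boost 2: (0.1908 + 0.5971)/(1 + 0.1908×0.5971) = 0.78790/1.113927 = 0.7073176
Compose boost 3: (0.4872 + 0.7073176)/(1 + 0.4872×0.7073176) = 1.194518/1.344605 = 0.88838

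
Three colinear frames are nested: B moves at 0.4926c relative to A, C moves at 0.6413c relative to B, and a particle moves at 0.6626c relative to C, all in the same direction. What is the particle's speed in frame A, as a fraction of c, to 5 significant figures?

Compose boost 2: (0.6413 + 0.4926)/(1 + 0.6413×0.4926) = 1.1339/1.315904 = 0.8616887
Compose boost 3: (0.6626 + 0.8616887)/(1 + 0.6626×0.8616887) = 1.524289/1.570955 = 0.97029

u ≈ 0.97029c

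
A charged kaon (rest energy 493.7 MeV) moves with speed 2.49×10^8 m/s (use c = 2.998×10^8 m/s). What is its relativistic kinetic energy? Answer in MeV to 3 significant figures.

K ≈ 393 MeV

β = v/c = 2.49×10^8 / 2.998×10^8 = 0.83055
γ = 1/√(1 − 0.83055²) = 1.7955
K = (γ − 1)m₀c² = (1.7955 − 1) × 493.7 MeV = 0.79553 × 493.7 MeV = 393 MeV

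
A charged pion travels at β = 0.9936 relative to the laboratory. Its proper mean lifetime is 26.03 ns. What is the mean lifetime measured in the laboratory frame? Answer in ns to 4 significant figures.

Δt ≈ 230.4 ns

γ = 1/√(1 − 0.9936²) = 8.85301
Time dilation: Δt = γτ₀ = 8.85301 × 26.03 ns = 230.4 ns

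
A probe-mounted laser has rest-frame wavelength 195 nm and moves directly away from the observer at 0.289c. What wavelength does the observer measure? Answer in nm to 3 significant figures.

Relativistic Doppler: λ_obs = λ_src √((1+β)/(1−β))
= 195 × √(1.2890/0.71100) = 195 × 1.3465 = 263 nm

λ_obs ≈ 263 nm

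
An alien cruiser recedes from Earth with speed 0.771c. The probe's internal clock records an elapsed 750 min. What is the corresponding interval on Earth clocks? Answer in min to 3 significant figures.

γ = 1/√(1 − 0.771²) = 1.5703
Time dilation: Δt = γτ₀ = 1.5703 × 750 min = 1180 min

Δt ≈ 1180 min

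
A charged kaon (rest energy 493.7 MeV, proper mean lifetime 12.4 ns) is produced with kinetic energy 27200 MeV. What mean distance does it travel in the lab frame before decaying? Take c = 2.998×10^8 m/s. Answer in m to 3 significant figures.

γ = 1 + K/(m₀c²) = 1 + 27200/493.7 = 56.094
β = √(1 − 1/γ²) = 0.99984
Dilated lifetime: γτ₀ = 56.094 × 12.4 ns = 695.57 ns
d = βc·γτ₀ = 0.99984 × (2.998×10^8 m/s) × 6.9557×10^-7 s = 208 m

d ≈ 208 m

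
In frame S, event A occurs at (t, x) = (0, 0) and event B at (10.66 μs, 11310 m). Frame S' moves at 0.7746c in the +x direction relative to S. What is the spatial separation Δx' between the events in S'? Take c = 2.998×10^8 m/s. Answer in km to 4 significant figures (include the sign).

Δx' ≈ 13.97 km

γ = 1/√(1 − 0.7746²) = 1.58115
Δx' = γ(Δx − vΔt) = 1.58115 × (11310 m − 0.7746×(2.998×10^8 m/s)×10.66×10^-6 s)
= 1.58115 × (8834.48 m) = 13.97 km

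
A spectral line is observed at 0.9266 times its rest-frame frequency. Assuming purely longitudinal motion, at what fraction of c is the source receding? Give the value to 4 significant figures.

β ≈ 0.07609

f_obs/f_src = √((1−β)/(1+β)) = 0.9266  ⇒  (1−β)/(1+β) = 0.858588
β = |1 − D²|/(1 + D²) = |1 − 0.858588|/(1 + 0.858588) = 0.07609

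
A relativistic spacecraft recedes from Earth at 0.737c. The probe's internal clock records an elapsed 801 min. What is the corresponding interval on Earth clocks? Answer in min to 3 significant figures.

Δt ≈ 1190 min

γ = 1/√(1 − 0.737²) = 1.4795
Time dilation: Δt = γτ₀ = 1.4795 × 801 min = 1190 min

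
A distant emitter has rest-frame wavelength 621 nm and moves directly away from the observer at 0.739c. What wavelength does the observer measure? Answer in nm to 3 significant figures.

Relativistic Doppler: λ_obs = λ_src √((1+β)/(1−β))
= 621 × √(1.7390/0.26100) = 621 × 2.5812 = 1600 nm

λ_obs ≈ 1600 nm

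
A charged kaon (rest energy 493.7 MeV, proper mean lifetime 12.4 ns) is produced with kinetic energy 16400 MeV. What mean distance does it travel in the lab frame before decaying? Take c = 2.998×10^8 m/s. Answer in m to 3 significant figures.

d ≈ 127 m

γ = 1 + K/(m₀c²) = 1 + 16400/493.7 = 34.219
β = √(1 − 1/γ²) = 0.99957
Dilated lifetime: γτ₀ = 34.219 × 12.4 ns = 424.31 ns
d = βc·γτ₀ = 0.99957 × (2.998×10^8 m/s) × 4.2431×10^-7 s = 127 m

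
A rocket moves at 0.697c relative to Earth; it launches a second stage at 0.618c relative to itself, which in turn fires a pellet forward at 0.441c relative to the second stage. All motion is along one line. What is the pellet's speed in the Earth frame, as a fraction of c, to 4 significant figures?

Compose boost 2: (0.618 + 0.697)/(1 + 0.618×0.697) = 1.315/1.43075 = 0.919101
Compose boost 3: (0.441 + 0.919101)/(1 + 0.441×0.919101) = 1.36010/1.40532 = 0.9678

u ≈ 0.9678c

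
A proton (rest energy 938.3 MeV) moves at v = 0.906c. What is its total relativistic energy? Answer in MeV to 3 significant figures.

γ = 1/√(1 − 0.906²) = 2.3625
E = γm₀c² = 2.3625 × 938.3 MeV = 2220 MeV

E ≈ 2220 MeV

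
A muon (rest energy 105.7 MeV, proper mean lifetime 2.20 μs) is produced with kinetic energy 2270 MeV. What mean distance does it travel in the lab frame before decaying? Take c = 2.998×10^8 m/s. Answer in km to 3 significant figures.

γ = 1 + K/(m₀c²) = 1 + 2270/105.7 = 22.476
β = √(1 − 1/γ²) = 0.99901
Dilated lifetime: γτ₀ = 22.476 × 2.20 μs = 49.447 μs
d = βc·γτ₀ = 0.99901 × (2.998×10^8 m/s) × 4.9447×10^-5 s = 14.8 km

d ≈ 14.8 km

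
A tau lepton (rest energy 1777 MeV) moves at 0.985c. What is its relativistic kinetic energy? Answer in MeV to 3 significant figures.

K ≈ 8520 MeV

γ = 1/√(1 − 0.985²) = 5.7953
K = (γ − 1)m₀c² = (5.7953 − 1) × 1777 MeV = 4.7953 × 1777 MeV = 8520 MeV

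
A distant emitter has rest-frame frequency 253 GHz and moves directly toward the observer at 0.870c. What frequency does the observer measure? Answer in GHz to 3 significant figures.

f_obs ≈ 960 GHz

Relativistic Doppler: f_obs = f_src √((1+β)/(1−β))
= 253 × √(1.8700/0.13000) = 253 × 3.7927 = 960 GHz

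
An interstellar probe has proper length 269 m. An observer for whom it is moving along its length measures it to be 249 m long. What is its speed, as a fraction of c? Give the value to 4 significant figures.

β ≈ 0.3784

γ = L₀/L = 269/249 = 1.08032
β = √(1 − 1/γ²) = 0.3784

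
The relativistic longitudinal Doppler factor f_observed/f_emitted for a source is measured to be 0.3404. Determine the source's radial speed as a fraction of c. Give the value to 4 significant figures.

f_obs/f_src = √((1−β)/(1+β)) = 0.3404  ⇒  (1−β)/(1+β) = 0.115872
β = |1 − D²|/(1 + D²) = |1 − 0.115872|/(1 + 0.115872) = 0.7923

β ≈ 0.7923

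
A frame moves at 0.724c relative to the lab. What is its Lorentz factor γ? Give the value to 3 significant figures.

γ = 1/√(1 − β²) = 1/√(1 − 0.724²) = 1/√(0.47582) = 1.45

γ ≈ 1.45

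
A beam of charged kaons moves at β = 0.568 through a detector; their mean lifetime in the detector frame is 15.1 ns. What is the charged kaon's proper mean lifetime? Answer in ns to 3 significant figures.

τ₀ ≈ 12.4 ns

γ = 1/√(1 − 0.568²) = 1.2150
Proper time: τ₀ = Δt/γ = 15.1/1.2150 = 12.4 ns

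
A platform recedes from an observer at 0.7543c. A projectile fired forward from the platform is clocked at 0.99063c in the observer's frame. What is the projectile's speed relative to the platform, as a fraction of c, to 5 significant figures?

Inverse velocity addition: u' = (u − v)/(1 − uv/c²)
= (0.99063 − 0.7543)/(1 − 0.99063×0.7543) = 0.23633/0.2527678 = 0.93497

u' ≈ 0.93497c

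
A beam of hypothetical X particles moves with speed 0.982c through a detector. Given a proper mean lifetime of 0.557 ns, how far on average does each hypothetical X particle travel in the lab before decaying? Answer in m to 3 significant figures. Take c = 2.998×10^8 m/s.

γ = 1/√(1 − 0.982²) = 5.2943
Dilated lifetime: Δt = γτ₀ = 5.2943 × 0.557 ns = 2.9489 ns
d = vΔt = 0.982c × 2.9489 ns = 2.9440×10^8 m/s × 2.9489×10^-9 s = 0.868 m

d ≈ 0.868 m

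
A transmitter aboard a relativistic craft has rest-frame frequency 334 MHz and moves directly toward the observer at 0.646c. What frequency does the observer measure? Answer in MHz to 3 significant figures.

f_obs ≈ 720 MHz

Relativistic Doppler: f_obs = f_src √((1+β)/(1−β))
= 334 × √(1.6460/0.35400) = 334 × 2.1563 = 720 MHz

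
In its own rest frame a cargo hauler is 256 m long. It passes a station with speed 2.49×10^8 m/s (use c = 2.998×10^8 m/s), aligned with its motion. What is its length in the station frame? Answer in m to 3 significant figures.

β = v/c = 2.49×10^8 / 2.998×10^8 = 0.83055
γ = 1/√(1 − 0.83055²) = 1.7955
Length contraction: L = L₀/γ = 256/1.7955 = 143 m

L ≈ 143 m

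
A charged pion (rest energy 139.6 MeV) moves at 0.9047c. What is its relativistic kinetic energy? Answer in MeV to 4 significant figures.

K ≈ 188.1 MeV

γ = 1/√(1 − 0.9047²) = 2.34715
K = (γ − 1)m₀c² = (2.34715 − 1) × 139.6 MeV = 1.34715 × 139.6 MeV = 188.1 MeV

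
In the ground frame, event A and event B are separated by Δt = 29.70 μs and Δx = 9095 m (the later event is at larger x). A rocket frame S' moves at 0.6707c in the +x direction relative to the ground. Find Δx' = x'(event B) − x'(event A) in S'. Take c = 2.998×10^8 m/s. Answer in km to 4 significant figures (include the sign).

γ = 1/√(1 − 0.6707²) = 1.34820
Δx' = γ(Δx − vΔt) = 1.34820 × (9095 m − 0.6707×(2.998×10^8 m/s)×29.70×10^-6 s)
= 1.34820 × (3123.05 m) = 4.210 km

Δx' ≈ 4.210 km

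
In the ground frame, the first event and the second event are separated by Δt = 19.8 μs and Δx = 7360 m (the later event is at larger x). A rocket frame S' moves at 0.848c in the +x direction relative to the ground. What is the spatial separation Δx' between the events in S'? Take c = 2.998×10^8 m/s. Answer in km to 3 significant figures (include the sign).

Δx' ≈ 4.39 km

γ = 1/√(1 − 0.848²) = 1.8868
Δx' = γ(Δx − vΔt) = 1.8868 × (7360 m − 0.848×(2.998×10^8 m/s)×19.8×10^-6 s)
= 1.8868 × (2326.2 m) = 4.39 km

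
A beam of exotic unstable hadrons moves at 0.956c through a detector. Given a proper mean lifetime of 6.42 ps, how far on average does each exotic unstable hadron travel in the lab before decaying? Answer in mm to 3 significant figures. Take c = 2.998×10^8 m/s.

d ≈ 6.27 mm

γ = 1/√(1 − 0.956²) = 3.4087
Dilated lifetime: Δt = γτ₀ = 3.4087 × 6.42 ps = 21.884 ps
d = vΔt = 0.956c × 21.884 ps = 2.8661×10^8 m/s × 2.1884×10^-11 s = 6.27 mm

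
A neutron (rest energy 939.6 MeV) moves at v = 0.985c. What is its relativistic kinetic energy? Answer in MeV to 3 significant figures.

γ = 1/√(1 − 0.985²) = 5.7953
K = (γ − 1)m₀c² = (5.7953 − 1) × 939.6 MeV = 4.7953 × 939.6 MeV = 4510 MeV

K ≈ 4510 MeV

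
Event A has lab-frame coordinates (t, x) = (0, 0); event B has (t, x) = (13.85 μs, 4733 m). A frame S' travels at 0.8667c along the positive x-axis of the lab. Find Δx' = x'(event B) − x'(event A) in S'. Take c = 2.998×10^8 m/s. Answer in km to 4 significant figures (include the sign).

γ = 1/√(1 − 0.8667²) = 2.00469
Δx' = γ(Δx − vΔt) = 2.00469 × (4733 m − 0.8667×(2.998×10^8 m/s)×13.85×10^-6 s)
= 2.00469 × (1134.26 m) = 2.274 km

Δx' ≈ 2.274 km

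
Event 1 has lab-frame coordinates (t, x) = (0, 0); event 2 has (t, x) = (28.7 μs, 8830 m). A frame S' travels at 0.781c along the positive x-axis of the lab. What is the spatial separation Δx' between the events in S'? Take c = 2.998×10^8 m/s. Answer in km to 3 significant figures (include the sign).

γ = 1/√(1 − 0.781²) = 1.6012
Δx' = γ(Δx − vΔt) = 1.6012 × (8830 m − 0.781×(2.998×10^8 m/s)×28.7×10^-6 s)
= 1.6012 × (2110.1 m) = 3.38 km

Δx' ≈ 3.38 km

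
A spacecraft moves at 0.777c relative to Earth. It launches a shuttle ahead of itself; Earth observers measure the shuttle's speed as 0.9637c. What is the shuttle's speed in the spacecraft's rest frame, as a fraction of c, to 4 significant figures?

u' ≈ 0.7432c

Inverse velocity addition: u' = (u − v)/(1 − uv/c²)
= (0.9637 − 0.777)/(1 − 0.9637×0.777) = 0.1867/0.251205 = 0.7432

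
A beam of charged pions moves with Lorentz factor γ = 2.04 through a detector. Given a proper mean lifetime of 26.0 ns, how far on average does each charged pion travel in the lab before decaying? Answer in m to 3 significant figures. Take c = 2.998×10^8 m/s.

d ≈ 13.9 m

β = √(1 − 1/γ²) = √(1 − 1/2.04²) = 0.87161
Dilated lifetime: Δt = γτ₀ = 2.04 × 26.0 ns = 53.040 ns
d = vΔt = 0.87161c × 53.040 ns = 2.6131×10^8 m/s × 5.3040×10^-8 s = 13.9 m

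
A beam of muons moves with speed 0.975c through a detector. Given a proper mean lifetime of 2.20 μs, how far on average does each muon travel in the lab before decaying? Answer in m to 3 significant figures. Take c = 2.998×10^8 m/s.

d ≈ 2890 m

γ = 1/√(1 − 0.975²) = 4.5004
Dilated lifetime: Δt = γτ₀ = 4.5004 × 2.20 μs = 9.9008 μs
d = vΔt = 0.975c × 9.9008 μs = 2.9230×10^8 m/s × 9.9008×10^-6 s = 2890 m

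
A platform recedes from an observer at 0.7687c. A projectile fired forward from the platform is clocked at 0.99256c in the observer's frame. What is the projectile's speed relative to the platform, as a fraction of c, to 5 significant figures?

u' ≈ 0.94448c

Inverse velocity addition: u' = (u − v)/(1 − uv/c²)
= (0.99256 − 0.7687)/(1 − 0.99256×0.7687) = 0.22386/0.2370191 = 0.94448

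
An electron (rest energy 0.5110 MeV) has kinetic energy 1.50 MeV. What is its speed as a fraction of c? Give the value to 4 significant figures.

β ≈ 0.9672

γ = 1 + K/(m₀c²) = 1 + 1.50/0.5110 = 3.93542
β = √(1 − 1/γ²) = 0.9672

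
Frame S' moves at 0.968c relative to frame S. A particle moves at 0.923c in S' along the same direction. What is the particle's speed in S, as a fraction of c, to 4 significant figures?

u ≈ 0.9987c

Relativistic velocity addition: u = (u' + v)/(1 + u'v/c²)
= (0.923 + 0.968)/(1 + 0.923×0.968) = 1.891/1.89346 = 0.9987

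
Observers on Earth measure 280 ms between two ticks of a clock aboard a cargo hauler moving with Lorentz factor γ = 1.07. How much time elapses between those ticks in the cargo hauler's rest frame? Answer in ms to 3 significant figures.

τ₀ ≈ 262 ms

γ = 1.07 (given)
Proper time: τ₀ = Δt/γ = 280/1.07 = 262 ms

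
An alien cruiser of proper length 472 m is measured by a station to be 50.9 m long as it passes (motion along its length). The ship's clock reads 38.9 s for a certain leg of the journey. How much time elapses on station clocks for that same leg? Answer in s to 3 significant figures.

Length contraction ⇒ γ = L₀/L = 472/50.9 = 9.2731
Time dilation: Δt = γτ₀ = 9.2731 × 38.9 s = 361 s

Δt ≈ 361 s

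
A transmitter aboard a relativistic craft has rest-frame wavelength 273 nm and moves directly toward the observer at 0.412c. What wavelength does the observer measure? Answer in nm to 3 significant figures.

Relativistic Doppler: λ_obs = λ_src √((1−β)/(1+β))
= 273 × √(0.58800/1.4120) = 273 × 0.64531 = 176 nm

λ_obs ≈ 176 nm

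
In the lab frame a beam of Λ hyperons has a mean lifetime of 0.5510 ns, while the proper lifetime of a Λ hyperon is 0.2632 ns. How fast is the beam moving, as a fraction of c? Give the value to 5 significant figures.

γ = Δt/τ₀ = 0.5510/0.2632 = 2.093465
β = √(1 − 1/γ²) = √(1 − 1/2.093465²) = 0.87854

β ≈ 0.87854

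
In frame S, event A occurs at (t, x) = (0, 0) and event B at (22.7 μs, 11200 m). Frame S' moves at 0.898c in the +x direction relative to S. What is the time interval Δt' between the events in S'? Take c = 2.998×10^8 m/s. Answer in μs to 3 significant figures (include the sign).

γ = 1/√(1 − 0.898²) = 2.2728
Δt' = γ(Δt − vΔx/c²) = 2.2728 × (22.7 μs − 0.898×11200 m / (2.998×10^8 m/s))
= 2.2728 × (-10.848 μs) = -24.7 μs

Δt' ≈ -24.7 μs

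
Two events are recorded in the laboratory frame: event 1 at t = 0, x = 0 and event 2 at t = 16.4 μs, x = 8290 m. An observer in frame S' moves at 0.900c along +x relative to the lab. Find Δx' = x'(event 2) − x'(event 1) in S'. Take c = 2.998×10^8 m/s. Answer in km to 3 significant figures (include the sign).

γ = 1/√(1 − 0.900²) = 2.2942
Δx' = γ(Δx − vΔt) = 2.2942 × (8290 m − 0.900×(2.998×10^8 m/s)×16.4×10^-6 s)
= 2.2942 × (3865.0 m) = 8.87 km

Δx' ≈ 8.87 km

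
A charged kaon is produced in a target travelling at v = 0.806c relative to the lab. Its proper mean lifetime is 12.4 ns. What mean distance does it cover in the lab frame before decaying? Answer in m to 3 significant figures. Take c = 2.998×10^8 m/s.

d ≈ 5.06 m

γ = 1/√(1 − 0.806²) = 1.6894
Dilated lifetime: Δt = γτ₀ = 1.6894 × 12.4 ns = 20.949 ns
d = vΔt = 0.806c × 20.949 ns = 2.4164×10^8 m/s × 2.0949×10^-8 s = 5.06 m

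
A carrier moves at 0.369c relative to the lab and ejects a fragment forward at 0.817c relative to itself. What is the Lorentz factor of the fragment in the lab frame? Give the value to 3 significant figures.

u_lab = (0.817 + 0.369)/(1 + 0.817×0.369) = 1.186/1.30147 = 0.911275
γ = 1/√(1 − 0.911275²) = 2.43

γ ≈ 2.43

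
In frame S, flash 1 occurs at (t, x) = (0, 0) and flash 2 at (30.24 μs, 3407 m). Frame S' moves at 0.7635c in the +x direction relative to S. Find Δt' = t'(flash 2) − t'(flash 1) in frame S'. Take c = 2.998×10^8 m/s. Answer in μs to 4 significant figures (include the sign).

Δt' ≈ 33.39 μs

γ = 1/√(1 − 0.7635²) = 1.54845
Δt' = γ(Δt − vΔx/c²) = 1.54845 × (30.24 μs − 0.7635×3407 m / (2.998×10^8 m/s))
= 1.54845 × (21.5634 μs) = 33.39 μs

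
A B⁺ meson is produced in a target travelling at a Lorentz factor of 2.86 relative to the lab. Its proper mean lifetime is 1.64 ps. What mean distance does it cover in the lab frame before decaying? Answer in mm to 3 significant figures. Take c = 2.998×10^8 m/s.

β = √(1 − 1/γ²) = √(1 − 1/2.86²) = 0.93688
Dilated lifetime: Δt = γτ₀ = 2.86 × 1.64 ps = 4.6904 ps
d = vΔt = 0.93688c × 4.6904 ps = 2.8088×10^8 m/s × 4.6904×10^-12 s = 1.32 mm

d ≈ 1.32 mm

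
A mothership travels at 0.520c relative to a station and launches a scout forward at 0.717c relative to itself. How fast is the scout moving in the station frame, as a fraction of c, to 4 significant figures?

Compose boost 2: (0.717 + 0.520)/(1 + 0.717×0.520) = 1.237/1.37284 = 0.9011

u ≈ 0.9011c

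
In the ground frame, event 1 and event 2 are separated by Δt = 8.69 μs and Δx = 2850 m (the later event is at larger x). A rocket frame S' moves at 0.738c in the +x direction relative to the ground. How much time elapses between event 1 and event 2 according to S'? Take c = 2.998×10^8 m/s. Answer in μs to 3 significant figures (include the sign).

γ = 1/√(1 − 0.738²) = 1.4819
Δt' = γ(Δt − vΔx/c²) = 1.4819 × (8.69 μs − 0.738×2850 m / (2.998×10^8 m/s))
= 1.4819 × (1.6743 μs) = 2.48 μs

Δt' ≈ 2.48 μs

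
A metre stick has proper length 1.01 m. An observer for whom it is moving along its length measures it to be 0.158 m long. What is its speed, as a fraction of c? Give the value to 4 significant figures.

β ≈ 0.9877

γ = L₀/L = 1.01/0.158 = 6.39241
β = √(1 − 1/γ²) = 0.9877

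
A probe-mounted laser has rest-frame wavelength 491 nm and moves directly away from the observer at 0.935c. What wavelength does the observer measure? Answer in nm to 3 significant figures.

Relativistic Doppler: λ_obs = λ_src √((1+β)/(1−β))
= 491 × √(1.9350/0.065000) = 491 × 5.4561 = 2680 nm

λ_obs ≈ 2680 nm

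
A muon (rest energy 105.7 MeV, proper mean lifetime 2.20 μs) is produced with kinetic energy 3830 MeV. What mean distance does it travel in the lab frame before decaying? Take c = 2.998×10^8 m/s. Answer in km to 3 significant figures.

γ = 1 + K/(m₀c²) = 1 + 3830/105.7 = 37.235
β = √(1 − 1/γ²) = 0.99964
Dilated lifetime: γτ₀ = 37.235 × 2.20 μs = 81.916 μs
d = βc·γτ₀ = 0.99964 × (2.998×10^8 m/s) × 8.1916×10^-5 s = 24.5 km

d ≈ 24.5 km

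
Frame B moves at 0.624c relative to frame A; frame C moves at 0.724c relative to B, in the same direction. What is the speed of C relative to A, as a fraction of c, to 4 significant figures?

Compose boost 2: (0.724 + 0.624)/(1 + 0.724×0.624) = 1.348/1.45178 = 0.9285

u ≈ 0.9285c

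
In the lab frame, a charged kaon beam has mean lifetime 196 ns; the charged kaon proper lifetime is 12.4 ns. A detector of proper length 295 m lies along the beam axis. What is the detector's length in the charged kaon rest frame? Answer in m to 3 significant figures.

Time dilation ⇒ γ = Δt/τ₀ = 196/12.4 = 15.806
Length contraction: L = L₀/γ = 295/15.806 = 18.7 m

L ≈ 18.7 m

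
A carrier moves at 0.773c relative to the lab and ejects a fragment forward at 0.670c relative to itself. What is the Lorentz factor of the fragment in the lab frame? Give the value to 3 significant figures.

u_lab = (0.670 + 0.773)/(1 + 0.670×0.773) = 1.443/1.51791 = 0.950649
γ = 1/√(1 − 0.950649²) = 3.22

γ ≈ 3.22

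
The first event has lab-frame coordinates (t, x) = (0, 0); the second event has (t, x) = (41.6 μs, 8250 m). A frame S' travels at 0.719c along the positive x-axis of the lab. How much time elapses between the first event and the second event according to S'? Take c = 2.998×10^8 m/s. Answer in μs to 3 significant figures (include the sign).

Δt' ≈ 31.4 μs

γ = 1/√(1 − 0.719²) = 1.4388
Δt' = γ(Δt − vΔx/c²) = 1.4388 × (41.6 μs − 0.719×8250 m / (2.998×10^8 m/s))
= 1.4388 × (21.814 μs) = 31.4 μs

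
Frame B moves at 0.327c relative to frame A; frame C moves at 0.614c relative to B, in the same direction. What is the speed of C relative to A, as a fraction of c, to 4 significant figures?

u ≈ 0.7837c

Compose boost 2: (0.614 + 0.327)/(1 + 0.614×0.327) = 0.9410/1.20078 = 0.7837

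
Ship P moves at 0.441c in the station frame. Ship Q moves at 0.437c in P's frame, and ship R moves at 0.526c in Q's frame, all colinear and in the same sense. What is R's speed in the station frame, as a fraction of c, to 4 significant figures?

Compose boost 2: (0.437 + 0.441)/(1 + 0.437×0.441) = 0.8780/1.19272 = 0.736134
Compose boost 3: (0.526 + 0.736134)/(1 + 0.526×0.736134) = 1.26213/1.38721 = 0.9098

u ≈ 0.9098c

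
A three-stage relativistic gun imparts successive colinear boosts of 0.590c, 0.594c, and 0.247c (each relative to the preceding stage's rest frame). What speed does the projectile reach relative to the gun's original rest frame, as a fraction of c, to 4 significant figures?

u ≈ 0.9237c

Compose boost 2: (0.594 + 0.590)/(1 + 0.594×0.590) = 1.184/1.35046 = 0.876738
Compose boost 3: (0.247 + 0.876738)/(1 + 0.247×0.876738) = 1.12374/1.21655 = 0.9237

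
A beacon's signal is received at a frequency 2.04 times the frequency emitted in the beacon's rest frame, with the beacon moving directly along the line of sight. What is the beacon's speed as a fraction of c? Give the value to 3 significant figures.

β ≈ 0.613

f_obs/f_src = √((1+β)/(1−β)) = 2.04  ⇒  (1+β)/(1−β) = 4.1616
β = |1 − D²|/(1 + D²) = |1 − 4.1616|/(1 + 4.1616) = 0.613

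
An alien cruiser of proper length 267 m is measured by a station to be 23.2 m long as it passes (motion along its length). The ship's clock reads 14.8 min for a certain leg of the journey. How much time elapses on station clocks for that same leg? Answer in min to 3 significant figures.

Δt ≈ 170 min

Length contraction ⇒ γ = L₀/L = 267/23.2 = 11.509
Time dilation: Δt = γτ₀ = 11.509 × 14.8 min = 170 min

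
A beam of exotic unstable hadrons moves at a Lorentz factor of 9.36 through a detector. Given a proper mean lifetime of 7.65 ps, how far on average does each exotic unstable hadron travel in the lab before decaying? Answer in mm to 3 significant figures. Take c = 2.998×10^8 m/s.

β = √(1 − 1/γ²) = √(1 − 1/9.36²) = 0.99428
Dilated lifetime: Δt = γτ₀ = 9.36 × 7.65 ps = 71.604 ps
d = vΔt = 0.99428c × 71.604 ps = 2.9808×10^8 m/s × 7.1604×10^-11 s = 21.3 mm

d ≈ 21.3 mm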